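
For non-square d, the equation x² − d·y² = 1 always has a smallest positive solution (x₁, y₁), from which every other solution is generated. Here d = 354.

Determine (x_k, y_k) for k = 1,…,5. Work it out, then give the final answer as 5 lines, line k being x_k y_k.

258065 13716
133195088449 7079239080
68745981000924305 3653807666346684
35481863173873866451201 1885839750824434773840
18313254039862772710457447825 973338470589361712155692516

√354 = [18; 1,4,2,2,18,2,2,4,1,36, …], period ℓ=10 (even) → k=9
a_0=18:  p_0=18·1+0=18,  q_0=18·0+1=1
a_1=1:  p_1=1·18+1=19,  q_1=1·1+0=1
…
a_3=2:  p_3=2·94+19=207,  q_3=2·5+1=11
…
a_5=18:  p_5=18·508+207=9351,  q_5=18·27+11=497
a_6=2:  p_6=2·9351+508=19210,  q_6=2·497+27=1021
…
a_8=4:  p_8=4·47771+19210=210294,  q_8=4·2539+1021=11177
a_9=1:  p_9=1·210294+47771=258065,  q_9=1·11177+2539=13716
(x₁, y₁) = (258065, 13716);  258065² − 354·13716² = 1 ✓
(x_2, y_2) = (258065·258065 + 354·13716·13716, 258065·13716 + 13716·258065) = (133195088449, 7079239080)
(x_3, y_3) = (258065·133195088449 + 354·13716·7079239080, 258065·7079239080 + 13716·133195088449) = (68745981000924305, 3653807666346684)
(x_4, y_4) = (258065·68745981000924305 + 354·13716·3653807666346684, 258065·3653807666346684 + 13716·68745981000924305) = (35481863173873866451201, 1885839750824434773840)
(x_5, y_5) = (258065·35481863173873866451201 + 354·13716·1885839750824434773840, 258065·1885839750824434773840 + 13716·35481863173873866451201) = (18313254039862772710457447825, 973338470589361712155692516)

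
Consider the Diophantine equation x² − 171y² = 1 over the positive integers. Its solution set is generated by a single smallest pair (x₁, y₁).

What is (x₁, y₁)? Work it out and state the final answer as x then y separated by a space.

170 13

√171 → a₀=13, period (13,26); ℓ=2 even so k=1
step 0: (13, 1)  from 13·(1,0) + (0,1)
step 1: (170, 13)  from 13·(13,1) + (1,0)
fundamental: x₁=170, y₁=13  (since 28900 − 171·169 = 1)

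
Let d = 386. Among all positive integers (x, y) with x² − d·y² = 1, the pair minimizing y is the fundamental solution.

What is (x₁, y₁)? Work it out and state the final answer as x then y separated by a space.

111555 5678

[19; 1,1,1,4,1,18,1,4,1,1,1,38] for √386; ℓ=12 ⇒ convergent index 11
k=0  a_k=19  p_k/q_k = 19/1
…
k=2  a_k=1  p_k/q_k = 39/2
k=3  a_k=1  p_k/q_k = 59/3
k=4  a_k=4  p_k/q_k = 275/14
k=5  a_k=1  p_k/q_k = 334/17
k=6  a_k=18  p_k/q_k = 6287/320
…
k=8  a_k=4  p_k/q_k = 32771/1668
…
k=10  a_k=1  p_k/q_k = 72163/3673
k=11  a_k=1  p_k/q_k = 111555/5678
→ (111555, 5678).  Check: 111555²=12444518025, 386·5678²=12444518024, difference 1.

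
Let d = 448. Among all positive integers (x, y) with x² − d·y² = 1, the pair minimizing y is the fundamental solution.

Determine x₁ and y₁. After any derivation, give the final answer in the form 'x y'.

√448 → a₀=21, period (6,42); ℓ=2 even so k=1
k=0  a_k=21  p_k/q_k = 21/1
k=1  a_k=6  p_k/q_k = 127/6
fundamental: x₁=127, y₁=6  (since 16129 − 448·36 = 1)

127 6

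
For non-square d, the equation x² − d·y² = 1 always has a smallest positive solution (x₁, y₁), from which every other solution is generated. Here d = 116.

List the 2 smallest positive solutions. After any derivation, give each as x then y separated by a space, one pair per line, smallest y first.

d=116: √d = [10; 1,3,2,1,4,1,2,3,1,20] (ℓ=10, even), read p_9/q_9
k=0  a_k=10  p_k/q_k = 10/1
k=1  a_k=1  p_k/q_k = 11/1
k=2  a_k=3  p_k/q_k = 43/4
k=3  a_k=2  p_k/q_k = 97/9
k=4  a_k=1  p_k/q_k = 140/13
k=5  a_k=4  p_k/q_k = 657/61
…
k=7  a_k=2  p_k/q_k = 2251/209
k=8  a_k=3  p_k/q_k = 7550/701
k=9  a_k=1  p_k/q_k = 9801/910
→ (9801, 910).  Check: 9801²=96059601, 116·910²=96059600, difference 1.
(x_2, y_2) = (9801·9801 + 116·910·910, 9801·910 + 910·9801) = (192119201, 17837820)

9801 910
192119201 17837820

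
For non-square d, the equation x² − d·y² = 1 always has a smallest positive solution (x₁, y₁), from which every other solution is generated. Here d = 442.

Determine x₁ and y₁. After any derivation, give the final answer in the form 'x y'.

883 42

√442 → a₀=21, period (42); ℓ=1 odd so k=1
k=0  a_k=21  p_k/q_k = 21/1
k=1  a_k=42  p_k/q_k = 883/42
fundamental: x₁=883, y₁=42  (since 779689 − 442·1764 = 1)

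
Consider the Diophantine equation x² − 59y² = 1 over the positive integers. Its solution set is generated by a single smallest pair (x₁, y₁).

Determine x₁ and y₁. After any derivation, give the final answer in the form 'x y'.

d=59: √d = [7; 1,2,7,2,1,14] (ℓ=6, even), read p_5/q_5
i=0: a=7 ⇒ p=7, q=1
i=1: a=1 ⇒ p=8, q=1
…
i=3: a=7 ⇒ p=169, q=22
i=4: a=2 ⇒ p=361, q=47
i=5: a=1 ⇒ p=530, q=69
(x₁, y₁) = (530, 69);  530² − 59·69² = 1 ✓

530 69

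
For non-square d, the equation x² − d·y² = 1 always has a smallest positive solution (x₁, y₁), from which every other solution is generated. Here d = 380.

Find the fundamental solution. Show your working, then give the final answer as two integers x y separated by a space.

d=380: √d = [19; 2,38] (ℓ=2, even), read p_1/q_1
k=0  a_k=19  p_k/q_k = 19/1
k=1  a_k=2  p_k/q_k = 39/2
fundamental: x₁=39, y₁=2  (since 1521 − 380·4 = 1)

39 2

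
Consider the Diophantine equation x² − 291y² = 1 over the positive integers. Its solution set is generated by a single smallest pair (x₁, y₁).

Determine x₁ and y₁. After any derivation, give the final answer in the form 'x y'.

290 17

√291 → a₀=17, period (17,34); ℓ=2 even so k=1
k=0  a_k=17  p_k/q_k = 17/1
k=1  a_k=17  p_k/q_k = 290/17
→ (290, 17).  Check: 290²=84100, 291·17²=84099, difference 1.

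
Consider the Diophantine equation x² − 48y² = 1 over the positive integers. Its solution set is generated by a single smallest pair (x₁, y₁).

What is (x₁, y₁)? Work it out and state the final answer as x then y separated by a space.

[6; 1,12] for √48; ℓ=2 ⇒ convergent index 1
a_0=6:  p_0=6·1+0=6,  q_0=6·0+1=1
a_1=1:  p_1=1·6+1=7,  q_1=1·1+0=1
→ (7, 1).  Check: 7²=49, 48·1²=48, difference 1.

7 1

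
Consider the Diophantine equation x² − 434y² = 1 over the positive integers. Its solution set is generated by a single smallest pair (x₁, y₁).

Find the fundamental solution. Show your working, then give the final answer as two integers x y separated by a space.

125 6

d=434: √d = [20; 1,4,1,40] (ℓ=4, even), read p_3/q_3
step 0: (20, 1)  from 20·(1,0) + (0,1)
step 1: (21, 1)  from 1·(20,1) + (1,0)
step 2: (104, 5)  from 4·(21,1) + (20,1)
step 3: (125, 6)  from 1·(104,5) + (21,1)
→ (125, 6).  Check: 125²=15625, 434·6²=15624, difference 1.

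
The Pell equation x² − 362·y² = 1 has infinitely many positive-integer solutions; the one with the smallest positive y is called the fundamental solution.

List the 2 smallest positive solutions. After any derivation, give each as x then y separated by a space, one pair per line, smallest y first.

723 38
1045457 54948

d=362: √d = [19; 38] (ℓ=1, odd), read p_1/q_1
step 0: (19, 1)  from 19·(1,0) + (0,1)
step 1: (723, 38)  from 38·(19,1) + (1,0)
(x₁, y₁) = (723, 38);  723² − 362·38² = 1 ✓
(x_2, y_2) = (723·723 + 362·38·38, 723·38 + 38·723) = (1045457, 54948)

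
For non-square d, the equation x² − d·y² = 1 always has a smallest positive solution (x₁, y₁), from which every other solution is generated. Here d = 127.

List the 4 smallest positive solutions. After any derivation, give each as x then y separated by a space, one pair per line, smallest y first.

4730624 419775
44757606858751 3971595379200
423462818377139450624 37576248838264821825
4006486743445029115330560001 355518209168531397366758400

√127 → a₀=11, period (3,1,2,2,7,11,7,2,2,1,3,22); ℓ=12 even so k=11
step 0: (11, 1)  from 11·(1,0) + (0,1)
step 1: (34, 3)  from 3·(11,1) + (1,0)
step 2: (45, 4)  from 1·(34,3) + (11,1)
…
step 5: (2175, 193)  from 7·(293,26) + (124,11)
…
step 10: (1274561, 113099)  from 1·(906941,80478) + (367620,32621)
step 11: (4730624, 419775)  from 3·(1274561,113099) + (906941,80478)
(x₁, y₁) = (4730624, 419775);  4730624² − 127·419775² = 1 ✓
(4730624+419775√127)^2 = 44757606858751 + 3971595379200√127
(4730624+419775√127)^3 = 423462818377139450624 + 37576248838264821825√127
(4730624+419775√127)^4 = 4006486743445029115330560001 + 355518209168531397366758400√127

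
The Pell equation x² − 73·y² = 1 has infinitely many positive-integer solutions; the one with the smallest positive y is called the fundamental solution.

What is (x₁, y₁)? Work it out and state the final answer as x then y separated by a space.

2281249 267000

√73 = [8; 1,1,5,5,1,1,16, …], period ℓ=7 (odd) → k=13
a_0=8:  p_0=8·1+0=8,  q_0=8·0+1=1
…
a_2=1:  p_2=1·9+8=17,  q_2=1·1+1=2
a_3=5:  p_3=5·17+9=94,  q_3=5·2+1=11
…
a_6=1:  p_6=1·581+487=1068,  q_6=1·68+57=125
…
a_8=1:  p_8=1·17669+1068=18737,  q_8=1·2068+125=2193
a_9=1:  p_9=1·18737+17669=36406,  q_9=1·2193+2068=4261
a_10=5:  p_10=5·36406+18737=200767,  q_10=5·4261+2193=23498
…
a_12=1:  p_12=1·1040241+200767=1241008,  q_12=1·121751+23498=145249
a_13=1:  p_13=1·1241008+1040241=2281249,  q_13=1·145249+121751=267000
→ (2281249, 267000).  Check: 2281249²=5204097000001, 73·267000²=5204097000000, difference 1.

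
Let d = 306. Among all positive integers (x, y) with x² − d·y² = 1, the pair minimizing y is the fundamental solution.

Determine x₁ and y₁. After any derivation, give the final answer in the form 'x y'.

√306 → a₀=17, period (2,34); ℓ=2 even so k=1
i=0: a=17 ⇒ p=17, q=1
i=1: a=2 ⇒ p=35, q=2
(x₁, y₁) = (35, 2);  35² − 306·2² = 1 ✓

35 2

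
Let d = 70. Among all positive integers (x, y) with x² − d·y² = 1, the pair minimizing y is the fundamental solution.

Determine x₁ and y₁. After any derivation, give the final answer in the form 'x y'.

[8; 2,1,2,1,2,16] for √70; ℓ=6 ⇒ convergent index 5
k=0  a_k=8  p_k/q_k = 8/1
…
k=4  a_k=1  p_k/q_k = 92/11
k=5  a_k=2  p_k/q_k = 251/30
fundamental: x₁=251, y₁=30  (since 63001 − 70·900 = 1)

251 30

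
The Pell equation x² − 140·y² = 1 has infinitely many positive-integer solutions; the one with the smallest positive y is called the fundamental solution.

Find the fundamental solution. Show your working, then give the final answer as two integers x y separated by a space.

71 6

√140 → a₀=11, period (1,4,1,22); ℓ=4 even so k=3
a_0=11:  p_0=11·1+0=11,  q_0=11·0+1=1
…
a_2=4:  p_2=4·12+11=59,  q_2=4·1+1=5
a_3=1:  p_3=1·59+12=71,  q_3=1·5+1=6
(x₁, y₁) = (71, 6);  71² − 140·6² = 1 ✓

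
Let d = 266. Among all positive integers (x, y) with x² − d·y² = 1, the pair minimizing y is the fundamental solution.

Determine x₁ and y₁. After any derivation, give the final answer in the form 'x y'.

√266 → a₀=16, period (3,4,3,32); ℓ=4 even so k=3
i=0: a=16 ⇒ p=16, q=1
…
i=2: a=4 ⇒ p=212, q=13
i=3: a=3 ⇒ p=685, q=42
fundamental: x₁=685, y₁=42  (since 469225 − 266·1764 = 1)

685 42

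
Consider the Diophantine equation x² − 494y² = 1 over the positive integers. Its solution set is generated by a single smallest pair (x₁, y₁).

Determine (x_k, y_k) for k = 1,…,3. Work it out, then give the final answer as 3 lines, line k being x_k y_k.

[22; 4,2,2,1,2,1,2,2,4,44] for √494; ℓ=10 ⇒ convergent index 9
step 0: (22, 1)  from 22·(1,0) + (0,1)
…
step 3: (489, 22)  from 2·(200,9) + (89,4)
…
step 5: (1867, 84)  from 2·(689,31) + (489,22)
step 6: (2556, 115)  from 1·(1867,84) + (689,31)
…
step 8: (16514, 743)  from 2·(6979,314) + (2556,115)
step 9: (73035, 3286)  from 4·(16514,743) + (6979,314)
(x₁, y₁) = (73035, 3286);  73035² − 494·3286² = 1 ✓
(73035+3286√494)^2 = 10668222449 + 479986020√494
(73035+3286√494)^3 = 1558307253052395 + 70111557938114√494

73035 3286
10668222449 479986020
1558307253052395 70111557938114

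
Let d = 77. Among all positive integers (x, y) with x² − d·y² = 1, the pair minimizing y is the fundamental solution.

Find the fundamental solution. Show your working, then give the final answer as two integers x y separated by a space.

351 40

√77 → a₀=8, period (1,3,2,3,1,16); ℓ=6 even so k=5
a_0=8:  p_0=8·1+0=8,  q_0=8·0+1=1
…
a_3=2:  p_3=2·35+9=79,  q_3=2·4+1=9
a_4=3:  p_4=3·79+35=272,  q_4=3·9+4=31
a_5=1:  p_5=1·272+79=351,  q_5=1·31+9=40
→ (351, 40).  Check: 351²=123201, 77·40²=123200, difference 1.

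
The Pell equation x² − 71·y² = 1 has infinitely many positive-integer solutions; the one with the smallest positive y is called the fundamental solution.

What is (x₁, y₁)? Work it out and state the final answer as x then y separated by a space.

3480 413

[8; 2,2,1,7,1,2,2,16] for √71; ℓ=8 ⇒ convergent index 7
i=0: a=8 ⇒ p=8, q=1
…
i=2: a=2 ⇒ p=42, q=5
…
i=5: a=1 ⇒ p=514, q=61
i=6: a=2 ⇒ p=1483, q=176
i=7: a=2 ⇒ p=3480, q=413
(x₁, y₁) = (3480, 413);  3480² − 71·413² = 1 ✓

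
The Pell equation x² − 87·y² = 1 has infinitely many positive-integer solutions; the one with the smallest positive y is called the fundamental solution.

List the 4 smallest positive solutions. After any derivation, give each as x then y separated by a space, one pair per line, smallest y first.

[9; 3,18] for √87; ℓ=2 ⇒ convergent index 1
a_0=9:  p_0=9·1+0=9,  q_0=9·0+1=1
a_1=3:  p_1=3·9+1=28,  q_1=3·1+0=3
fundamental: x₁=28, y₁=3  (since 784 − 87·9 = 1)
(28+3√87)^2 = 1567 + 168√87
(28+3√87)^3 = 87724 + 9405√87
(28+3√87)^4 = 4910977 + 526512√87

28 3
1567 168
87724 9405
4910977 526512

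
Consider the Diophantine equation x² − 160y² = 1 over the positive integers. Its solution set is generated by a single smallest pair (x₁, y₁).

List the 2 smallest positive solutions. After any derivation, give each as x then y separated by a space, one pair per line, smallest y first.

d=160: √d = [12; 1,1,1,5,1,1,1,24] (ℓ=8, even), read p_7/q_7
step 0: (12, 1)  from 12·(1,0) + (0,1)
…
step 2: (25, 2)  from 1·(13,1) + (12,1)
…
step 4: (215, 17)  from 5·(38,3) + (25,2)
step 5: (253, 20)  from 1·(215,17) + (38,3)
step 6: (468, 37)  from 1·(253,20) + (215,17)
step 7: (721, 57)  from 1·(468,37) + (253,20)
fundamental: x₁=721, y₁=57  (since 519841 − 160·3249 = 1)
(721+57√160)^2 = 1039681 + 82194√160

721 57
1039681 82194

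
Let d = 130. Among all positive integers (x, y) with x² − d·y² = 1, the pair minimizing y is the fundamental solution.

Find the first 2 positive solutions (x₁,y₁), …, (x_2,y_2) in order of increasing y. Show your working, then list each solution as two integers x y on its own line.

6499 570
84474001 7408860

√130 = [11; 2,2,22, …], period ℓ=3 (odd) → k=5
a_0=11:  p_0=11·1+0=11,  q_0=11·0+1=1
a_1=2:  p_1=2·11+1=23,  q_1=2·1+0=2
a_2=2:  p_2=2·23+11=57,  q_2=2·2+1=5
a_3=22:  p_3=22·57+23=1277,  q_3=22·5+2=112
a_4=2:  p_4=2·1277+57=2611,  q_4=2·112+5=229
a_5=2:  p_5=2·2611+1277=6499,  q_5=2·229+112=570
(x₁, y₁) = (6499, 570);  6499² − 130·570² = 1 ✓
(6499+570√130)^2 = 84474001 + 7408860√130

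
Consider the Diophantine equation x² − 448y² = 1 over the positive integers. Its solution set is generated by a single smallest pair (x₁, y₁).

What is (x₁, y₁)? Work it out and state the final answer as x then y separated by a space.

d=448: √d = [21; 6,42] (ℓ=2, even), read p_1/q_1
step 0: (21, 1)  from 21·(1,0) + (0,1)
step 1: (127, 6)  from 6·(21,1) + (1,0)
→ (127, 6).  Check: 127²=16129, 448·6²=16128, difference 1.

127 6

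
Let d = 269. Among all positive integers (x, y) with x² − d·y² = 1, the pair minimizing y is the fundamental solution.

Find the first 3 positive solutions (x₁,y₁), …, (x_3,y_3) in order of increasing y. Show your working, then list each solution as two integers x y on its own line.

13449 820
361751201 22056360
9730383791049 593271970460

[16; 2,2,32] for √269; ℓ=3 ⇒ convergent index 5
k=0  a_k=16  p_k/q_k = 16/1
…
k=2  a_k=2  p_k/q_k = 82/5
k=3  a_k=32  p_k/q_k = 2657/162
k=4  a_k=2  p_k/q_k = 5396/329
k=5  a_k=2  p_k/q_k = 13449/820
fundamental: x₁=13449, y₁=820  (since 180875601 − 269·672400 = 1)
n=2: (13449,820)∘(13449,820) = (13449·13449+269·820·820, 13449·820+820·13449) = (361751201,22056360)
n=3: (361751201,22056360)∘(13449,820) = (13449·361751201+269·820·22056360, 13449·22056360+820·361751201) = (9730383791049,593271970460)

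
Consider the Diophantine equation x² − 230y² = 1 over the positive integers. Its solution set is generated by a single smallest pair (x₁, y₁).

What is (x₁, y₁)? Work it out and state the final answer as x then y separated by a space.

d=230: √d = [15; 6,30] (ℓ=2, even), read p_1/q_1
a_0=15:  p_0=15·1+0=15,  q_0=15·0+1=1
a_1=6:  p_1=6·15+1=91,  q_1=6·1+0=6
fundamental: x₁=91, y₁=6  (since 8281 − 230·36 = 1)

91 6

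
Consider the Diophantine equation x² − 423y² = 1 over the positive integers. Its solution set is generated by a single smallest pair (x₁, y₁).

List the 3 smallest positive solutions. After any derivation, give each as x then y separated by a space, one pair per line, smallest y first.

4607 224
42448897 2063936
391124132351 19017106080

√423 → a₀=20, period (1,1,3,4,3,1,1,40); ℓ=8 even so k=7
a_0=20:  p_0=20·1+0=20,  q_0=20·0+1=1
…
a_3=3:  p_3=3·41+21=144,  q_3=3·2+1=7
a_4=4:  p_4=4·144+41=617,  q_4=4·7+2=30
…
a_6=1:  p_6=1·1995+617=2612,  q_6=1·97+30=127
a_7=1:  p_7=1·2612+1995=4607,  q_7=1·127+97=224
→ (4607, 224).  Check: 4607²=21224449, 423·224²=21224448, difference 1.
n=2: (4607,224)∘(4607,224) = (4607·4607+423·224·224, 4607·224+224·4607) = (42448897,2063936)
n=3: (42448897,2063936)∘(4607,224) = (4607·42448897+423·224·2063936, 4607·2063936+224·42448897) = (391124132351,19017106080)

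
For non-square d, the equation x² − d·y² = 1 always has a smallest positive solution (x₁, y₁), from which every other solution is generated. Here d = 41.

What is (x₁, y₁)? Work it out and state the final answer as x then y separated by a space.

[6; 2,2,12] for √41; ℓ=3 ⇒ convergent index 5
step 0: (6, 1)  from 6·(1,0) + (0,1)
step 1: (13, 2)  from 2·(6,1) + (1,0)
…
step 3: (397, 62)  from 12·(32,5) + (13,2)
step 4: (826, 129)  from 2·(397,62) + (32,5)
step 5: (2049, 320)  from 2·(826,129) + (397,62)
fundamental: x₁=2049, y₁=320  (since 4198401 − 41·102400 = 1)

2049 320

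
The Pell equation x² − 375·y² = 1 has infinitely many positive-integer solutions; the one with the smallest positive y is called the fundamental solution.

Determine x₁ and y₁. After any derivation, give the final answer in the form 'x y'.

15124 781

√375 → a₀=19, period (2,1,2,1,5,1,2,1,2,38); ℓ=10 even so k=9
step 0: (19, 1)  from 19·(1,0) + (0,1)
…
step 6: (1433, 74)  from 1·(1220,63) + (213,11)
…
step 8: (5519, 285)  from 1·(4086,211) + (1433,74)
step 9: (15124, 781)  from 2·(5519,285) + (4086,211)
→ (15124, 781).  Check: 15124²=228735376, 375·781²=228735375, difference 1.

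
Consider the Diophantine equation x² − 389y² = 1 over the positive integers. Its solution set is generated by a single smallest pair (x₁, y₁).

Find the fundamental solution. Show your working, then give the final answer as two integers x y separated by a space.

√389 = [19; 1,2,1,1,1,1,2,1,38, …], period ℓ=9 (odd) → k=17
a_0=19:  p_0=19·1+0=19,  q_0=19·0+1=1
a_1=1:  p_1=1·19+1=20,  q_1=1·1+0=1
…
a_4=1:  p_4=1·79+59=138,  q_4=1·4+3=7
…
a_6=1:  p_6=1·217+138=355,  q_6=1·11+7=18
a_7=2:  p_7=2·355+217=927,  q_7=2·18+11=47
a_8=1:  p_8=1·927+355=1282,  q_8=1·47+18=65
…
a_10=1:  p_10=1·49643+1282=50925,  q_10=1·2517+65=2582
…
a_14=1:  p_14=1·353911+202418=556329,  q_14=1·17944+10263=28207
…
a_16=2:  p_16=2·910240+556329=2376809,  q_16=2·46151+28207=120509
a_17=1:  p_17=1·2376809+910240=3287049,  q_17=1·120509+46151=166660
(x₁, y₁) = (3287049, 166660);  3287049² − 389·166660² = 1 ✓

3287049 166660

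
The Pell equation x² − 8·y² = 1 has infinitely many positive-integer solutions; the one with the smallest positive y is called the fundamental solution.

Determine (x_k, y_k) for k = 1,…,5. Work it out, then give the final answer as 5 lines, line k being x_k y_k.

[2; 1,4] for √8; ℓ=2 ⇒ convergent index 1
step 0: (2, 1)  from 2·(1,0) + (0,1)
step 1: (3, 1)  from 1·(2,1) + (1,0)
→ (3, 1).  Check: 3²=9, 8·1²=8, difference 1.
(3+1√8)^2 = 17 + 6√8
(3+1√8)^3 = 99 + 35√8
(3+1√8)^4 = 577 + 204√8
(3+1√8)^5 = 3363 + 1189√8

3 1
17 6
99 35
577 204
3363 1189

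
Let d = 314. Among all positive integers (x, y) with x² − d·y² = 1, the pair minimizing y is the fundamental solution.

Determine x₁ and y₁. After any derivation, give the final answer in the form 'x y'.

392499 22150

[17; 1,2,1,1,2,1,34] for √314; ℓ=7 ⇒ convergent index 13
step 0: (17, 1)  from 17·(1,0) + (0,1)
step 1: (18, 1)  from 1·(17,1) + (1,0)
step 2: (53, 3)  from 2·(18,1) + (17,1)
step 3: (71, 4)  from 1·(53,3) + (18,1)
step 4: (124, 7)  from 1·(71,4) + (53,3)
…
step 6: (443, 25)  from 1·(319,18) + (124,7)
step 7: (15381, 868)  from 34·(443,25) + (319,18)
step 8: (15824, 893)  from 1·(15381,868) + (443,25)
step 9: (47029, 2654)  from 2·(15824,893) + (15381,868)
step 10: (62853, 3547)  from 1·(47029,2654) + (15824,893)
step 11: (109882, 6201)  from 1·(62853,3547) + (47029,2654)
step 12: (282617, 15949)  from 2·(109882,6201) + (62853,3547)
step 13: (392499, 22150)  from 1·(282617,15949) + (109882,6201)
→ (392499, 22150).  Check: 392499²=154055465001, 314·22150²=154055465000, difference 1.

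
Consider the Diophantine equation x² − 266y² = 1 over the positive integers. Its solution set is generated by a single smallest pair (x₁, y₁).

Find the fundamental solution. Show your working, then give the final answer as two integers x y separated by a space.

d=266: √d = [16; 3,4,3,32] (ℓ=4, even), read p_3/q_3
i=0: a=16 ⇒ p=16, q=1
i=1: a=3 ⇒ p=49, q=3
i=2: a=4 ⇒ p=212, q=13
i=3: a=3 ⇒ p=685, q=42
(x₁, y₁) = (685, 42);  685² − 266·42² = 1 ✓

685 42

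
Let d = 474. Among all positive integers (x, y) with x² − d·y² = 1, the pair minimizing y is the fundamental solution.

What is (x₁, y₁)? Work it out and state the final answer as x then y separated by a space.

193549 8890

√474 → a₀=21, period (1,3,2,1,1,…,3,1,42); ℓ=14 even so k=13
i=0: a=21 ⇒ p=21, q=1
i=1: a=1 ⇒ p=22, q=1
i=2: a=3 ⇒ p=87, q=4
…
i=4: a=1 ⇒ p=283, q=13
i=5: a=1 ⇒ p=479, q=22
…
i=9: a=1 ⇒ p=10864, q=499
i=10: a=1 ⇒ p=16677, q=766
i=11: a=2 ⇒ p=44218, q=2031
i=12: a=3 ⇒ p=149331, q=6859
i=13: a=1 ⇒ p=193549, q=8890
→ (193549, 8890).  Check: 193549²=37461215401, 474·8890²=37461215400, difference 1.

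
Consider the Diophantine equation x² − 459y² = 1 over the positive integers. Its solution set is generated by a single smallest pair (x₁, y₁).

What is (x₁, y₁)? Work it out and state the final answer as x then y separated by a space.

√459 = [21; 2,2,1,4,21,4,1,2,2,42, …], period ℓ=10 (even) → k=9
i=0: a=21 ⇒ p=21, q=1
i=1: a=2 ⇒ p=43, q=2
…
i=3: a=1 ⇒ p=150, q=7
…
i=7: a=1 ⇒ p=75692, q=3533
i=8: a=2 ⇒ p=212079, q=9899
i=9: a=2 ⇒ p=499850, q=23331
→ (499850, 23331).  Check: 499850²=249850022500, 459·23331²=249850022499, difference 1.

499850 23331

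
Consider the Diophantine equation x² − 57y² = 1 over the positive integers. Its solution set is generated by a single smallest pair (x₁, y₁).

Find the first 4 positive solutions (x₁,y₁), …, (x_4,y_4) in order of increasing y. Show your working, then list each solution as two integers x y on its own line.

d=57: √d = [7; 1,1,4,1,1,14] (ℓ=6, even), read p_5/q_5
a_0=7:  p_0=7·1+0=7,  q_0=7·0+1=1
a_1=1:  p_1=1·7+1=8,  q_1=1·1+0=1
a_2=1:  p_2=1·8+7=15,  q_2=1·1+1=2
…
a_4=1:  p_4=1·68+15=83,  q_4=1·9+2=11
a_5=1:  p_5=1·83+68=151,  q_5=1·11+9=20
→ (151, 20).  Check: 151²=22801, 57·20²=22800, difference 1.
(x_2, y_2) = (151·151 + 57·20·20, 151·20 + 20·151) = (45601, 6040)
(x_3, y_3) = (151·45601 + 57·20·6040, 151·6040 + 20·45601) = (13771351, 1824060)
(x_4, y_4) = (151·13771351 + 57·20·1824060, 151·1824060 + 20·13771351) = (4158902401, 550860080)

151 20
45601 6040
13771351 1824060
4158902401 550860080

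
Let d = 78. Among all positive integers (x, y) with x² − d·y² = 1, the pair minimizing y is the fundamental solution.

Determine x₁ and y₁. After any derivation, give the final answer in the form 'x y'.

√78 → a₀=8, period (1,4,1,16); ℓ=4 even so k=3
step 0: (8, 1)  from 8·(1,0) + (0,1)
…
step 2: (44, 5)  from 4·(9,1) + (8,1)
step 3: (53, 6)  from 1·(44,5) + (9,1)
→ (53, 6).  Check: 53²=2809, 78·6²=2808, difference 1.

53 6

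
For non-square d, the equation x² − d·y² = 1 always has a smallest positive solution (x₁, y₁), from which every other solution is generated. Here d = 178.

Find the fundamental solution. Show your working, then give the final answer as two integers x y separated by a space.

1601 120

d=178: √d = [13; 2,1,12,1,2,26] (ℓ=6, even), read p_5/q_5
k=0  a_k=13  p_k/q_k = 13/1
k=1  a_k=2  p_k/q_k = 27/2
…
k=3  a_k=12  p_k/q_k = 507/38
k=4  a_k=1  p_k/q_k = 547/41
k=5  a_k=2  p_k/q_k = 1601/120
(x₁, y₁) = (1601, 120);  1601² − 178·120² = 1 ✓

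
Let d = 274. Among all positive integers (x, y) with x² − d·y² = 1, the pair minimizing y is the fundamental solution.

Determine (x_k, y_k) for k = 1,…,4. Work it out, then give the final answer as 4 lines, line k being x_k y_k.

√274 = [16; 1,1,4,4,1,1,32, …], period ℓ=7 (odd) → k=13
k=0  a_k=16  p_k/q_k = 16/1
…
k=2  a_k=1  p_k/q_k = 33/2
k=3  a_k=4  p_k/q_k = 149/9
…
k=12  a_k=1  p_k/q_k = 2189276/132259
k=13  a_k=1  p_k/q_k = 3959299/239190
fundamental: x₁=3959299, y₁=239190  (since 15676048571401 − 274·57211856100 = 1)
k=2:  x_2 = 3959299·3959299+274·239190·239190 = 31352097142801,  y_2 = 3959299·239190+239190·3959299 = 1894049455620
k=3:  x_3 = 3959299·31352097142801+274·239190·1894049455620 = 248264653730785753699,  y_3 = 3959299·1894049455620+239190·31352097142801 = 14998216231173381570
k=4:  x_4 = 3959299·248264653730785753699+274·239190·14998216231173381570 = 1965907990503261255572251201,  y_4 = 3959299·14998216231173381570+239190·248264653730785753699 = 118764845051735182903983240

3959299 239190
31352097142801 1894049455620
248264653730785753699 14998216231173381570
1965907990503261255572251201 118764845051735182903983240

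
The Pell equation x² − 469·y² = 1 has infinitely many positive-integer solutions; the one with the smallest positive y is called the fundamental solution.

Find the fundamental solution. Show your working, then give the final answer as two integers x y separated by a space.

√469 = [21; 1,1,1,10,6,10,1,1,1,42, …], period ℓ=10 (even) → k=9
step 0: (21, 1)  from 21·(1,0) + (0,1)
step 1: (22, 1)  from 1·(21,1) + (1,0)
…
step 6: (42923, 1982)  from 10·(4223,195) + (693,32)
…
step 8: (90069, 4159)  from 1·(47146,2177) + (42923,1982)
step 9: (137215, 6336)  from 1·(90069,4159) + (47146,2177)
fundamental: x₁=137215, y₁=6336  (since 18827956225 − 469·40144896 = 1)

137215 6336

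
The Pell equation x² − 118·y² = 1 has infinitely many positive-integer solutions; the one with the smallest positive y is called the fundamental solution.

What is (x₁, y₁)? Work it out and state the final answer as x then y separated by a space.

d=118: √d = [10; 1,6,3,2,10,2,3,6,1,20] (ℓ=10, even), read p_9/q_9
step 0: (10, 1)  from 10·(1,0) + (0,1)
…
step 2: (76, 7)  from 6·(11,1) + (10,1)
…
step 4: (554, 51)  from 2·(239,22) + (76,7)
step 5: (5779, 532)  from 10·(554,51) + (239,22)
step 6: (12112, 1115)  from 2·(5779,532) + (554,51)
step 7: (42115, 3877)  from 3·(12112,1115) + (5779,532)
step 8: (264802, 24377)  from 6·(42115,3877) + (12112,1115)
step 9: (306917, 28254)  from 1·(264802,24377) + (42115,3877)
→ (306917, 28254).  Check: 306917²=94198044889, 118·28254²=94198044888, difference 1.

306917 28254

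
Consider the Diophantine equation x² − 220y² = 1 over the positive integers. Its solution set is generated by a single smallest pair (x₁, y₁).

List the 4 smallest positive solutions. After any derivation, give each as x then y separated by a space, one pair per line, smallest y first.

89 6
15841 1068
2819609 190098
501874561 33836376

[14; 1,4,1,28] for √220; ℓ=4 ⇒ convergent index 3
i=0: a=14 ⇒ p=14, q=1
i=1: a=1 ⇒ p=15, q=1
i=2: a=4 ⇒ p=74, q=5
i=3: a=1 ⇒ p=89, q=6
(x₁, y₁) = (89, 6);  89² − 220·6² = 1 ✓
n=2: (89,6)∘(89,6) = (89·89+220·6·6, 89·6+6·89) = (15841,1068)
n=3: (15841,1068)∘(89,6) = (89·15841+220·6·1068, 89·1068+6·15841) = (2819609,190098)
n=4: (2819609,190098)∘(89,6) = (89·2819609+220·6·190098, 89·190098+6·2819609) = (501874561,33836376)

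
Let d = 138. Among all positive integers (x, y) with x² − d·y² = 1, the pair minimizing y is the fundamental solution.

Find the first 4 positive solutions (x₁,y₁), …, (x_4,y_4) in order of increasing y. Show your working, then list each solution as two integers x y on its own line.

d=138: √d = [11; 1,2,1,22] (ℓ=4, even), read p_3/q_3
k=0  a_k=11  p_k/q_k = 11/1
…
k=2  a_k=2  p_k/q_k = 35/3
k=3  a_k=1  p_k/q_k = 47/4
→ (47, 4).  Check: 47²=2209, 138·4²=2208, difference 1.
k=2:  x_2 = 47·47+138·4·4 = 4417,  y_2 = 47·4+4·47 = 376
k=3:  x_3 = 47·4417+138·4·376 = 415151,  y_3 = 47·376+4·4417 = 35340
k=4:  x_4 = 47·415151+138·4·35340 = 39019777,  y_4 = 47·35340+4·415151 = 3321584

47 4
4417 376
415151 35340
39019777 3321584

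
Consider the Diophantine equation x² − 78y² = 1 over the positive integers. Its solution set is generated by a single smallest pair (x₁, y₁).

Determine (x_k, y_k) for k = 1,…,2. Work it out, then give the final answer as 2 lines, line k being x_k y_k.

53 6
5617 636

[8; 1,4,1,16] for √78; ℓ=4 ⇒ convergent index 3
k=0  a_k=8  p_k/q_k = 8/1
k=1  a_k=1  p_k/q_k = 9/1
k=2  a_k=4  p_k/q_k = 44/5
k=3  a_k=1  p_k/q_k = 53/6
fundamental: x₁=53, y₁=6  (since 2809 − 78·36 = 1)
k=2:  x_2 = 53·53+78·6·6 = 5617,  y_2 = 53·6+6·53 = 636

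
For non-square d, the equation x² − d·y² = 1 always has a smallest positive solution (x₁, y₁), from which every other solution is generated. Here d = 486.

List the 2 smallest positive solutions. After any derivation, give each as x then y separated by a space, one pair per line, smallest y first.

485 22
470449 21340

√486 = [22; 22,44, …], period ℓ=2 (even) → k=1
a_0=22:  p_0=22·1+0=22,  q_0=22·0+1=1
a_1=22:  p_1=22·22+1=485,  q_1=22·1+0=22
(x₁, y₁) = (485, 22);  485² − 486·22² = 1 ✓
(485+22√486)^2 = 470449 + 21340√486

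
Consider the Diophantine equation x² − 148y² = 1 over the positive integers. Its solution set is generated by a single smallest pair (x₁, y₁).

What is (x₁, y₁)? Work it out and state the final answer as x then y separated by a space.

d=148: √d = [12; 6,24] (ℓ=2, even), read p_1/q_1
i=0: a=12 ⇒ p=12, q=1
i=1: a=6 ⇒ p=73, q=6
(x₁, y₁) = (73, 6);  73² − 148·6² = 1 ✓

73 6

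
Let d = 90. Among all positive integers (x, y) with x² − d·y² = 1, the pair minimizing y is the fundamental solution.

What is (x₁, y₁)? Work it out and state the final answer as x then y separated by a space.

d=90: √d = [9; 2,18] (ℓ=2, even), read p_1/q_1
a_0=9:  p_0=9·1+0=9,  q_0=9·0+1=1
a_1=2:  p_1=2·9+1=19,  q_1=2·1+0=2
fundamental: x₁=19, y₁=2  (since 361 − 90·4 = 1)

19 2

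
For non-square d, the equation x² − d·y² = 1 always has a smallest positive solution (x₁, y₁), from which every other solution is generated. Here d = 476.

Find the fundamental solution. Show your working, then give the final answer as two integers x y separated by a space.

28799 1320

[21; 1,4,2,10,2,4,1,42] for √476; ℓ=8 ⇒ convergent index 7
a_0=21:  p_0=21·1+0=21,  q_0=21·0+1=1
…
a_2=4:  p_2=4·22+21=109,  q_2=4·1+1=5
…
a_5=2:  p_5=2·2509+240=5258,  q_5=2·115+11=241
a_6=4:  p_6=4·5258+2509=23541,  q_6=4·241+115=1079
a_7=1:  p_7=1·23541+5258=28799,  q_7=1·1079+241=1320
→ (28799, 1320).  Check: 28799²=829382401, 476·1320²=829382400, difference 1.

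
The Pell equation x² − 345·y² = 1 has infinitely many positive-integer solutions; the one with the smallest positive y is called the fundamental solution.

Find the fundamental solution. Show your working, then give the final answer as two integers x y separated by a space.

6761 364

[18; 1,1,2,1,6,1,2,1,1,36] for √345; ℓ=10 ⇒ convergent index 9
k=0  a_k=18  p_k/q_k = 18/1
k=1  a_k=1  p_k/q_k = 19/1
k=2  a_k=1  p_k/q_k = 37/2
k=3  a_k=2  p_k/q_k = 93/5
k=4  a_k=1  p_k/q_k = 130/7
…
k=6  a_k=1  p_k/q_k = 1003/54
k=7  a_k=2  p_k/q_k = 2879/155
k=8  a_k=1  p_k/q_k = 3882/209
k=9  a_k=1  p_k/q_k = 6761/364
→ (6761, 364).  Check: 6761²=45711121, 345·364²=45711120, difference 1.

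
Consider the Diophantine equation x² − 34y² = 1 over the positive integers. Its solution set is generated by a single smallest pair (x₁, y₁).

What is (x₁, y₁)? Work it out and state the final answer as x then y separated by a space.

[5; 1,4,1,10] for √34; ℓ=4 ⇒ convergent index 3
a_0=5:  p_0=5·1+0=5,  q_0=5·0+1=1
…
a_2=4:  p_2=4·6+5=29,  q_2=4·1+1=5
a_3=1:  p_3=1·29+6=35,  q_3=1·5+1=6
(x₁, y₁) = (35, 6);  35² − 34·6² = 1 ✓

35 6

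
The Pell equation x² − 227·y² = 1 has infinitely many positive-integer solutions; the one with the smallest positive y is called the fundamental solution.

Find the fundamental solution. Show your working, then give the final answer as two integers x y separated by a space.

226 15

√227 → a₀=15, period (15,30); ℓ=2 even so k=1
a_0=15:  p_0=15·1+0=15,  q_0=15·0+1=1
a_1=15:  p_1=15·15+1=226,  q_1=15·1+0=15
(x₁, y₁) = (226, 15);  226² − 227·15² = 1 ✓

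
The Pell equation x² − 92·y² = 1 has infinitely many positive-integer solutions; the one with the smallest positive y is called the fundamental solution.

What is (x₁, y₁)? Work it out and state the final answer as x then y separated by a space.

√92 → a₀=9, period (1,1,2,4,2,1,1,18); ℓ=8 even so k=7
k=0  a_k=9  p_k/q_k = 9/1
…
k=4  a_k=4  p_k/q_k = 211/22
k=5  a_k=2  p_k/q_k = 470/49
k=6  a_k=1  p_k/q_k = 681/71
k=7  a_k=1  p_k/q_k = 1151/120
(x₁, y₁) = (1151, 120);  1151² − 92·120² = 1 ✓

1151 120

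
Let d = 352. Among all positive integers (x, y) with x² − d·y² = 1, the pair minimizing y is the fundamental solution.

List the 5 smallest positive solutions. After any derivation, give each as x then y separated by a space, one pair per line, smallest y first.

77617 4137
12048797377 642203058
1870383011943601 99691749501435
290347036464004160257 15475549041463557732
45071731856582838801391537 2402331379802862171467853

√352 → a₀=18, period (1,3,5,9,5,3,1,36); ℓ=8 even so k=7
step 0: (18, 1)  from 18·(1,0) + (0,1)
step 1: (19, 1)  from 1·(18,1) + (1,0)
step 2: (75, 4)  from 3·(19,1) + (18,1)
step 3: (394, 21)  from 5·(75,4) + (19,1)
…
step 5: (18499, 986)  from 5·(3621,193) + (394,21)
step 6: (59118, 3151)  from 3·(18499,986) + (3621,193)
step 7: (77617, 4137)  from 1·(59118,3151) + (18499,986)
fundamental: x₁=77617, y₁=4137  (since 6024398689 − 352·17114769 = 1)
n=2: (77617,4137)∘(77617,4137) = (77617·77617+352·4137·4137, 77617·4137+4137·77617) = (12048797377,642203058)
n=3: (12048797377,642203058)∘(77617,4137) = (77617·12048797377+352·4137·642203058, 77617·642203058+4137·12048797377) = (1870383011943601,99691749501435)
n=4: (1870383011943601,99691749501435)∘(77617,4137) = (77617·1870383011943601+352·4137·99691749501435, 77617·99691749501435+4137·1870383011943601) = (290347036464004160257,15475549041463557732)
n=5: (290347036464004160257,15475549041463557732)∘(77617,4137) = (77617·290347036464004160257+352·4137·15475549041463557732, 77617·15475549041463557732+4137·290347036464004160257) = (45071731856582838801391537,2402331379802862171467853)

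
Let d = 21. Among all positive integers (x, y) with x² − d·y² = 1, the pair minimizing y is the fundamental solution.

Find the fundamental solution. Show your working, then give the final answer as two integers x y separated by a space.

√21 = [4; 1,1,2,1,1,8, …], period ℓ=6 (even) → k=5
i=0: a=4 ⇒ p=4, q=1
i=1: a=1 ⇒ p=5, q=1
…
i=4: a=1 ⇒ p=32, q=7
i=5: a=1 ⇒ p=55, q=12
→ (55, 12).  Check: 55²=3025, 21·12²=3024, difference 1.

55 12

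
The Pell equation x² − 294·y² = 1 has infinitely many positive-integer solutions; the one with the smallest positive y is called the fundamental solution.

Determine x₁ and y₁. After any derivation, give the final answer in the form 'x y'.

√294 = [17; 6,1,4,1,6,34, …], period ℓ=6 (even) → k=5
a_0=17:  p_0=17·1+0=17,  q_0=17·0+1=1
…
a_2=1:  p_2=1·103+17=120,  q_2=1·6+1=7
a_3=4:  p_3=4·120+103=583,  q_3=4·7+6=34
a_4=1:  p_4=1·583+120=703,  q_4=1·34+7=41
a_5=6:  p_5=6·703+583=4801,  q_5=6·41+34=280
(x₁, y₁) = (4801, 280);  4801² − 294·280² = 1 ✓

4801 280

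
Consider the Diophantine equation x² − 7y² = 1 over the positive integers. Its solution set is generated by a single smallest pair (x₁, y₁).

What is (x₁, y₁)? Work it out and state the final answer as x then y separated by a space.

√7 = [2; 1,1,1,4, …], period ℓ=4 (even) → k=3
step 0: (2, 1)  from 2·(1,0) + (0,1)
…
step 2: (5, 2)  from 1·(3,1) + (2,1)
step 3: (8, 3)  from 1·(5,2) + (3,1)
fundamental: x₁=8, y₁=3  (since 64 − 7·9 = 1)

8 3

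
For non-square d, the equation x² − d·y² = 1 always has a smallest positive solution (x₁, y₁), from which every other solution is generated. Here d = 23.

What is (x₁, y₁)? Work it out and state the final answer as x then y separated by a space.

24 5

√23 → a₀=4, period (1,3,1,8); ℓ=4 even so k=3
k=0  a_k=4  p_k/q_k = 4/1
…
k=2  a_k=3  p_k/q_k = 19/4
k=3  a_k=1  p_k/q_k = 24/5
fundamental: x₁=24, y₁=5  (since 576 − 23·25 = 1)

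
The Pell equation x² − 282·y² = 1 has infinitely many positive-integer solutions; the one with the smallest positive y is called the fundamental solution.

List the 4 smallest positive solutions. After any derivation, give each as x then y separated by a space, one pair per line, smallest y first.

2351 140
11054401 658280
51977791151 3095232420
244399562937601 14553782180560

√282 → a₀=16, period (1,3,1,4,1,3,1,32); ℓ=8 even so k=7
k=0  a_k=16  p_k/q_k = 16/1
k=1  a_k=1  p_k/q_k = 17/1
…
k=6  a_k=3  p_k/q_k = 1864/111
k=7  a_k=1  p_k/q_k = 2351/140
→ (2351, 140).  Check: 2351²=5527201, 282·140²=5527200, difference 1.
(2351+140√282)^2 = 11054401 + 658280√282
(2351+140√282)^3 = 51977791151 + 3095232420√282
(2351+140√282)^4 = 244399562937601 + 14553782180560√282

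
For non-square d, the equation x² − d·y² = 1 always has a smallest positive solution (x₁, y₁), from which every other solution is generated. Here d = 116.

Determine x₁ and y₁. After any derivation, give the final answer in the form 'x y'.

9801 910

d=116: √d = [10; 1,3,2,1,4,1,2,3,1,20] (ℓ=10, even), read p_9/q_9
k=0  a_k=10  p_k/q_k = 10/1
k=1  a_k=1  p_k/q_k = 11/1
k=2  a_k=3  p_k/q_k = 43/4
k=3  a_k=2  p_k/q_k = 97/9
k=4  a_k=1  p_k/q_k = 140/13
…
k=6  a_k=1  p_k/q_k = 797/74
k=7  a_k=2  p_k/q_k = 2251/209
k=8  a_k=3  p_k/q_k = 7550/701
k=9  a_k=1  p_k/q_k = 9801/910
fundamental: x₁=9801, y₁=910  (since 96059601 − 116·828100 = 1)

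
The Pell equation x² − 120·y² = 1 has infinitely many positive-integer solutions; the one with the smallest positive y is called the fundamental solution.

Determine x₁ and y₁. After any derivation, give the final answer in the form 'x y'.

[10; 1,20] for √120; ℓ=2 ⇒ convergent index 1
i=0: a=10 ⇒ p=10, q=1
i=1: a=1 ⇒ p=11, q=1
→ (11, 1).  Check: 11²=121, 120·1²=120, difference 1.

11 1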